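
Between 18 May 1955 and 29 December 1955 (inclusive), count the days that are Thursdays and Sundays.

65

18 May 1955 is a Wednesday.
That's 226 days from start to end, counting both.
226 = 7 × 32 + 2, so there are 32 full weeks plus 2 extra days.
Each full week contributes 2 days from the set (Thu, Sun): 32 × 2 = 64.
The 2 extra days are Wed, Thu — 1 of them qualifies.
Total: 64 + 1 = 65.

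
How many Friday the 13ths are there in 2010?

The 13th falls on a Friday when the month's 13th has weekday Fri.
Jan 13 is Wed; Feb 13 is Sat; Mar 13 is Sat; Apr 13 is Tue; May 13 is Thu; Jun 13 is Sun; Jul 13 is Tue; Aug 13 is Fri ✓; Sep 13 is Mon; Oct 13 is Wed; Nov 13 is Sat; Dec 13 is Mon.
Friday the 13ths: Aug.

1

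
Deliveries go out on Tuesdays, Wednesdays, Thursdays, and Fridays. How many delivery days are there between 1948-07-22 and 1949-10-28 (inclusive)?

1948-07-22 is a Thursday.
That's 464 days from start to end, counting both.
464 = 7 × 66 + 2, so there are 66 full weeks plus 2 extra days.
Each full week contributes 4 days from the set (Tue, Wed, Thu, Fri): 66 × 4 = 264.
The 2 extra days are Thursday, Friday — 2 of them qualify.
Total: 264 + 2 = 266.

266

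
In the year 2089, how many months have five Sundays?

A month has five Sundays exactly when Sunday falls within its first (length − 28) days.
Jan: 31 days, starts Sat → 5 of Sat, Sun, Mon ✓
Feb: 28 days, starts Tue → 5 of (none)
Mar: 31 days, starts Tue → 5 of Tue, Wed, Thu
Apr: 30 days, starts Fri → 5 of Fri, Sat
May: 31 days, starts Sun → 5 of Sun, Mon, Tue ✓
Jun: 30 days, starts Wed → 5 of Wed, Thu
Jul: 31 days, starts Fri → 5 of Fri, Sat, Sun ✓
Aug: 31 days, starts Mon → 5 of Mon, Tue, Wed
Sep: 30 days, starts Thu → 5 of Thu, Fri
Oct: 31 days, starts Sat → 5 of Sat, Sun, Mon ✓
Nov: 30 days, starts Tue → 5 of Tue, Wed
Dec: 31 days, starts Thu → 5 of Thu, Fri, Sat
Months with five Sundays: Jan, May, Jul, Oct.

4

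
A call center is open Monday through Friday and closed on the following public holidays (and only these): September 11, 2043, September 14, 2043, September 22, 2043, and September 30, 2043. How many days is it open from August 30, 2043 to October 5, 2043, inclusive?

22

August 30, 2043 is a Sunday.
From August 30, 2043 to October 5, 2043 is 37 days inclusive.
37 = 7 × 5 + 2, so there are 5 full weeks plus 2 extra days.
Each full week contributes 5 weekdays (Mon–Fri): 5 × 5 = 25.
The 2 extra days are Sunday, Monday — 1 of them qualifies.
Total: 25 + 1 = 26.
Holidays: September 11, 2043 (Fri); September 14, 2043 (Mon); September 22, 2043 (Tue); September 30, 2043 (Wed).
All 4 holidays fall on weekdays, so subtract 4.
Business days: 26 − 4 = 22.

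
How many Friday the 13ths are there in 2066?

1

The 13th falls on a Friday when the month's 13th has weekday Fri.
Jan 13 is Wed; Feb 13 is Sat; Mar 13 is Sat; Apr 13 is Tue; May 13 is Thu; Jun 13 is Sun; Jul 13 is Tue; Aug 13 is Fri ✓; Sep 13 is Mon; Oct 13 is Wed; Nov 13 is Sat; Dec 13 is Mon.
Friday the 13ths: Aug.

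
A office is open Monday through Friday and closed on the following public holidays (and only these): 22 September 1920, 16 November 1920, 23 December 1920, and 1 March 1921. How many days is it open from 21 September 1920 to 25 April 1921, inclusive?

21 September 1920 is a Tuesday.
The range spans 217 days (inclusive of both endpoints).
217 = 7 × 31, so the span is exactly 31 full weeks.
Each full week contributes 5 weekdays (Mon–Fri): 31 × 5 = 155.
Total: 155.
Holidays: 22 September 1920 (Wed); 16 November 1920 (Tue); 23 December 1920 (Thu); 1 March 1921 (Tue).
All 4 holidays fall on weekdays, so subtract 4.
Business days: 155 − 4 = 151.

151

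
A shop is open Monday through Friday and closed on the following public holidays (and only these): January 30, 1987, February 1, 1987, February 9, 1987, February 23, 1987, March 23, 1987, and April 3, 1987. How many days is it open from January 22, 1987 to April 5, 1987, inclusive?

47

January 22, 1987 is a Thursday.
From January 22, 1987 to April 5, 1987 is 74 days inclusive.
74 = 7 × 10 + 4, so there are 10 full weeks plus 4 extra days.
Each full week contributes 5 weekdays (Mon–Fri): 10 × 5 = 50.
The 4 extra days are Thursday, Friday, Saturday, Sunday — 2 of them qualify.
Total: 50 + 2 = 52.
Holidays: January 30, 1987 (Fri); February 1, 1987 (Sun); February 9, 1987 (Mon); February 23, 1987 (Mon); March 23, 1987 (Mon); April 3, 1987 (Fri).
5 of the 6 holidays fall on weekdays; the rest are weekends and were already excluded.
Business days: 52 − 5 = 47.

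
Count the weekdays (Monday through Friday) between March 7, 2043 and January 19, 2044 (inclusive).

March 7, 2043 is a Saturday.
That's 319 days from start to end, counting both.
319 = 7 × 45 + 4, so there are 45 full weeks plus 4 extra days.
Each full week contributes 5 weekdays (Mon–Fri): 45 × 5 = 225.
The 4 extra days are Saturday, Sunday, Monday, Tuesday — 2 of them qualify.
Total: 225 + 2 = 227.

227 weekdays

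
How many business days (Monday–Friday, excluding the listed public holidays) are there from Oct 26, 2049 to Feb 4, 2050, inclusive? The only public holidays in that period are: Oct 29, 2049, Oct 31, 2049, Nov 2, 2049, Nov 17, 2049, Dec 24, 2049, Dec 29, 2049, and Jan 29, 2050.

69

Oct 26, 2049 is a Tuesday.
From Oct 26, 2049 to Feb 4, 2050 is 102 days inclusive.
102 = 7 × 14 + 4, so there are 14 full weeks plus 4 extra days.
Each full week contributes 5 weekdays (Mon–Fri): 14 × 5 = 70.
The 4 extra days are Tuesday, Wednesday, Thursday, Friday — 4 of them qualify.
Total: 70 + 4 = 74.
Holidays: Oct 29, 2049 (Fri); Oct 31, 2049 (Sun); Nov 2, 2049 (Tue); Nov 17, 2049 (Wed); Dec 24, 2049 (Fri); Dec 29, 2049 (Wed); Jan 29, 2050 (Sat).
5 of the 7 holidays fall on weekdays; the rest are weekends and were already excluded.
Business days: 74 − 5 = 69.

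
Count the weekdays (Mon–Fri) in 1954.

261 weekdays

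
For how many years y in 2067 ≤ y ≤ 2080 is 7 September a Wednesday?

3

Day of week of September 7 in each year:
2067: Wed ✓, 2068: Fri, 2069: Sat, 2070: Sun, 2071: Mon, 2072: Wed ✓, 2073: Thu, 2074: Fri, 2075: Sat, 2076: Mon, 2077: Tue, 2078: Wed ✓, 2079: Thu, 2080: Sat
Wednesdays: 2067, 2072, 2078.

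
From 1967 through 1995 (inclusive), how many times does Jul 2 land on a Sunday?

5

Day of week of July 2 in each year:
1967: Sun ✓, 1968: Tue, 1969: Wed, 1970: Thu, 1971: Fri, 1972: Sun ✓, 1973: Mon, 1974: Tue, 1975: Wed, 1976: Fri, 1977: Sat, 1978: Sun ✓, 1979: Mon, 1980: Wed, 1981: Thu, 1982: Fri, 1983: Sat, 1984: Mon, 1985: Tue, 1986: Wed, 1987: Thu, 1988: Sat, 1989: Sun ✓, 1990: Mon, 1991: Tue, 1992: Thu, 1993: Fri, 1994: Sat, 1995: Sun ✓
Sundays: 1967, 1972, 1978, 1989, 1995.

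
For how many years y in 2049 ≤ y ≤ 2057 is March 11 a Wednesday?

Day of week of March 11 in each year:
2049: Thu, 2050: Fri, 2051: Sat, 2052: Mon, 2053: Tue, 2054: Wed ✓, 2055: Thu, 2056: Sat, 2057: Sun
Wednesdays: 2054.

1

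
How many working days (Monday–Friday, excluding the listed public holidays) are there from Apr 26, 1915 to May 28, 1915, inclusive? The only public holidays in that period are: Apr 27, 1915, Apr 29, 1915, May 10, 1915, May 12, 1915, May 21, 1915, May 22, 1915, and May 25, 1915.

Apr 26, 1915 is a Monday.
The range spans 33 days (inclusive of both endpoints).
33 = 7 × 4 + 5, so there are 4 full weeks plus 5 extra days.
Each full week contributes 5 weekdays (Mon–Fri): 4 × 5 = 20.
The 5 extra days are Monday, Tuesday, Wednesday, Thursday, Friday — 5 of them qualify.
Total: 20 + 5 = 25.
Holidays: Apr 27, 1915 (Tue); Apr 29, 1915 (Thu); May 10, 1915 (Mon); May 12, 1915 (Wed); May 21, 1915 (Fri); May 22, 1915 (Sat); May 25, 1915 (Tue).
6 of the 7 holidays fall on weekdays; the rest are weekends and were already excluded.
Business days: 25 − 6 = 19.

19 working days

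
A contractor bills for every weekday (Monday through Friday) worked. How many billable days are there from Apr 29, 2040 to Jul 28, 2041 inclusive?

Apr 29, 2040 is a Sunday.
The range spans 456 days (inclusive of both endpoints).
456 = 7 × 65 + 1, so there are 65 full weeks plus 1 extra day.
Each full week contributes 5 weekdays (Mon–Fri): 65 × 5 = 325.
The 1 extra day is Sun — none qualify.
Total: 325 + 0 = 325.

325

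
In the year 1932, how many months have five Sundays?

A month has five Sundays exactly when Sunday falls within its first (length − 28) days.
Jan: 31 days, starts Fri → 5 of Fri, Sat, Sun ✓
Feb: 29 days, starts Mon → 5 of Mon
Mar: 31 days, starts Tue → 5 of Tue, Wed, Thu
Apr: 30 days, starts Fri → 5 of Fri, Sat
May: 31 days, starts Sun → 5 of Sun, Mon, Tue ✓
Jun: 30 days, starts Wed → 5 of Wed, Thu
Jul: 31 days, starts Fri → 5 of Fri, Sat, Sun ✓
Aug: 31 days, starts Mon → 5 of Mon, Tue, Wed
Sep: 30 days, starts Thu → 5 of Thu, Fri
Oct: 31 days, starts Sat → 5 of Sat, Sun, Mon ✓
Nov: 30 days, starts Tue → 5 of Tue, Wed
Dec: 31 days, starts Thu → 5 of Thu, Fri, Sat
Months with five Sundays: Jan, May, Jul, Oct.

4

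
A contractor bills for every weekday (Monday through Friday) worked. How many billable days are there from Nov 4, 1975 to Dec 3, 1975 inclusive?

Nov 4, 1975 is a Tuesday.
That's 30 days from start to end, counting both.
30 = 7 × 4 + 2, so there are 4 full weeks plus 2 extra days.
Each full week contributes 5 weekdays (Mon–Fri): 4 × 5 = 20.
The 2 extra days are Tuesday, Wednesday — 2 of them qualify.
Total: 20 + 2 = 22.

22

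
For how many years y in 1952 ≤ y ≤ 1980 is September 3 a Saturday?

Day of week of September 3 in each year:
1952: Wed, 1953: Thu, 1954: Fri, 1955: Sat ✓, 1956: Mon, 1957: Tue, 1958: Wed, 1959: Thu, 1960: Sat ✓, 1961: Sun, 1962: Mon, 1963: Tue, 1964: Thu, 1965: Fri, 1966: Sat ✓, 1967: Sun, 1968: Tue, 1969: Wed, 1970: Thu, 1971: Fri, 1972: Sun, 1973: Mon, 1974: Tue, 1975: Wed, 1976: Fri, 1977: Sat ✓, 1978: Sun, 1979: Mon, 1980: Wed
Saturdays: 1955, 1960, 1966, 1977.

4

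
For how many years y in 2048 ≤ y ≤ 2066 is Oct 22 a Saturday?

2

Day of week of October 22 in each year:
2048: Thu, 2049: Fri, 2050: Sat ✓, 2051: Sun, 2052: Tue, 2053: Wed, 2054: Thu, 2055: Fri, 2056: Sun, 2057: Mon, 2058: Tue, 2059: Wed, 2060: Fri, 2061: Sat ✓, 2062: Sun, 2063: Mon, 2064: Wed, 2065: Thu, 2066: Fri
Saturdays: 2050, 2061.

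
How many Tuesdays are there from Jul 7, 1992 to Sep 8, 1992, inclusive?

10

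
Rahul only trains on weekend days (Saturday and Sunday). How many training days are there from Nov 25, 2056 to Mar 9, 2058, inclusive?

135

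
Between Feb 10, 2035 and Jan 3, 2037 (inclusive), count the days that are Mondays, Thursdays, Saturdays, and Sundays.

Feb 10, 2035 is a Saturday.
The range spans 694 days (inclusive of both endpoints).
694 = 7 × 99 + 1, so there are 99 full weeks plus 1 extra day.
Each full week contributes 4 days from the set (Mon, Thu, Sat, Sun): 99 × 4 = 396.
The 1 extra day is Saturday — 1 of them qualifies.
Total: 396 + 1 = 397.

397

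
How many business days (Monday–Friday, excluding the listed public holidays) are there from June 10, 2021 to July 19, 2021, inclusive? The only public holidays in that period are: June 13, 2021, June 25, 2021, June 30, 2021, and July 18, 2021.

26 business days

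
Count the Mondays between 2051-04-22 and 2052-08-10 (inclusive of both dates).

68

2051-04-22 is a Saturday.
From 2051-04-22 to 2052-08-10 is 477 days inclusive.
477 = 7 × 68 + 1, so there are 68 full weeks plus 1 extra day.
Each full week contributes one Monday: 68 so far.
The 1 extra day is Sat — none qualify.
Total: 68 + 0 = 68.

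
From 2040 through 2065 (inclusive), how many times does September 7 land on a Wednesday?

3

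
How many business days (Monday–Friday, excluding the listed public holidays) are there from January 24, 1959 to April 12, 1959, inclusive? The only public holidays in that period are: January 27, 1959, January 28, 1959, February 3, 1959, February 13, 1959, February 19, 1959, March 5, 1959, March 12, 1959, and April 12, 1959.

48 business days

January 24, 1959 is a Saturday.
That's 79 days from start to end, counting both.
79 = 7 × 11 + 2, so there are 11 full weeks plus 2 extra days.
Each full week contributes 5 weekdays (Mon–Fri): 11 × 5 = 55.
The 2 extra days are Saturday, Sunday — none qualify.
Total: 55 + 0 = 55.
Holidays: January 27, 1959 (Tue); January 28, 1959 (Wed); February 3, 1959 (Tue); February 13, 1959 (Fri); February 19, 1959 (Thu); March 5, 1959 (Thu); March 12, 1959 (Thu); April 12, 1959 (Sun).
7 of the 8 holidays fall on weekdays; the rest are weekends and were already excluded.
Business days: 55 − 7 = 48.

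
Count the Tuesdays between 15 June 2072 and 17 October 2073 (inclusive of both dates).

15 June 2072 is a Wednesday.
That's 490 days from start to end, counting both.
490 = 7 × 70, so the span is exactly 70 full weeks.
Each full week contributes one Tuesday: 70 so far.
Total: 70.

70 Tuesdays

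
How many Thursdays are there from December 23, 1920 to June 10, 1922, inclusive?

December 23, 1920 is a Thursday.
The range spans 535 days (inclusive of both endpoints).
535 = 7 × 76 + 3, so there are 76 full weeks plus 3 extra days.
Each full week contributes one Thursday: 76 so far.
The 3 extra days are Thursday, Friday, Saturday — 1 of them qualifies.
Total: 76 + 1 = 77.

77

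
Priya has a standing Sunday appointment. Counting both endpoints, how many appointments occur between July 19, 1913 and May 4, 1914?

42 Sundays

July 19, 1913 is a Saturday.
The range spans 290 days (inclusive of both endpoints).
290 = 7 × 41 + 3, so there are 41 full weeks plus 3 extra days.
Each full week contributes one Sunday: 41 so far.
The 3 extra days are Sat, Sun, Mon — 1 of them qualifies.
Total: 41 + 1 = 42.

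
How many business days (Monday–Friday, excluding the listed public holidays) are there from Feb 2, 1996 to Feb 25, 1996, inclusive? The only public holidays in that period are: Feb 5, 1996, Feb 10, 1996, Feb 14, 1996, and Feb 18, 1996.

14

Feb 2, 1996 is a Friday.
That's 24 days from start to end, counting both.
24 = 7 × 3 + 3, so there are 3 full weeks plus 3 extra days.
Each full week contributes 5 weekdays (Mon–Fri): 3 × 5 = 15.
The 3 extra days are Friday, Saturday, Sunday — 1 of them qualifies.
Total: 15 + 1 = 16.
Holidays: Feb 5, 1996 (Mon); Feb 10, 1996 (Sat); Feb 14, 1996 (Wed); Feb 18, 1996 (Sun).
2 of the 4 holidays fall on weekdays; the rest are weekends and were already excluded.
Business days: 16 − 2 = 14.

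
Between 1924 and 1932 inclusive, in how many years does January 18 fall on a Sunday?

Day of week of January 18 in each year:
1924: Fri, 1925: Sun ✓, 1926: Mon, 1927: Tue, 1928: Wed, 1929: Fri, 1930: Sat, 1931: Sun ✓, 1932: Mon
Sundays: 1925, 1931.

2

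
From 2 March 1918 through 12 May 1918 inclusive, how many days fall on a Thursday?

10 Thursdays

2 March 1918 is a Saturday.
That's 72 days from start to end, counting both.
72 = 7 × 10 + 2, so there are 10 full weeks plus 2 extra days.
Each full week contributes one Thursday: 10 so far.
The 2 extra days are Saturday, Sunday — none qualify.
Total: 10 + 0 = 10.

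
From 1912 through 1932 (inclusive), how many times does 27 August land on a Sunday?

Day of week of August 27 in each year:
1912: Tue, 1913: Wed, 1914: Thu, 1915: Fri, 1916: Sun ✓, 1917: Mon, 1918: Tue, 1919: Wed, 1920: Fri, 1921: Sat, 1922: Sun ✓, 1923: Mon, 1924: Wed, 1925: Thu, 1926: Fri, 1927: Sat, 1928: Mon, 1929: Tue, 1930: Wed, 1931: Thu, 1932: Sat
Sundays: 1916, 1922.

2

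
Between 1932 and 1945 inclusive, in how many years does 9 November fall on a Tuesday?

2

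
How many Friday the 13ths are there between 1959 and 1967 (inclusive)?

16

Friday-the-13ths by year:
1959: Feb, Mar, Nov
1960: May
1961: Jan, Oct
1962: Apr, Jul
1963: Sep, Dec
1964: Mar, Nov
1965: Aug
1966: May
1967: Jan, Oct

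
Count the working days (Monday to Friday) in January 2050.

21 weekdays

Jan 1, 2050 is a Saturday.
That's 31 days from start to end, counting both.
31 = 7 × 4 + 3, so there are 4 full weeks plus 3 extra days.
Each full week contributes 5 weekdays (Mon–Fri): 4 × 5 = 20.
The 3 extra days are Saturday, Sunday, Monday — 1 of them qualifies.
Total: 20 + 1 = 21.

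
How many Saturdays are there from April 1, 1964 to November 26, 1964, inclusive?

34

April 1, 1964 is a Wednesday.
The range spans 240 days (inclusive of both endpoints).
240 = 7 × 34 + 2, so there are 34 full weeks plus 2 extra days.
Each full week contributes one Saturday: 34 so far.
The 2 extra days are Wed, Thu — none qualify.
Total: 34 + 0 = 34.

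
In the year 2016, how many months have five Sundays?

4

A month has five Sundays exactly when Sunday falls within its first (length − 28) days.
Jan: 31 days, starts Fri → 5 of Fri, Sat, Sun ✓
Feb: 29 days, starts Mon → 5 of Mon
Mar: 31 days, starts Tue → 5 of Tue, Wed, Thu
Apr: 30 days, starts Fri → 5 of Fri, Sat
May: 31 days, starts Sun → 5 of Sun, Mon, Tue ✓
Jun: 30 days, starts Wed → 5 of Wed, Thu
Jul: 31 days, starts Fri → 5 of Fri, Sat, Sun ✓
Aug: 31 days, starts Mon → 5 of Mon, Tue, Wed
Sep: 30 days, starts Thu → 5 of Thu, Fri
Oct: 31 days, starts Sat → 5 of Sat, Sun, Mon ✓
Nov: 30 days, starts Tue → 5 of Tue, Wed
Dec: 31 days, starts Thu → 5 of Thu, Fri, Sat
Months with five Sundays: Jan, May, Jul, Oct.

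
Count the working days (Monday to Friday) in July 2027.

22

Jul 1, 2027 is a Thursday.
The range spans 31 days (inclusive of both endpoints).
31 = 7 × 4 + 3, so there are 4 full weeks plus 3 extra days.
Each full week contributes 5 weekdays (Mon–Fri): 4 × 5 = 20.
The 3 extra days are Thu, Fri, Sat — 2 of them qualify.
Total: 20 + 2 = 22.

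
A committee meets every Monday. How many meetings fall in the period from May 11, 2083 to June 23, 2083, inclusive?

6 Mondays

May 11, 2083 is a Tuesday.
That's 44 days from start to end, counting both.
44 = 7 × 6 + 2, so there are 6 full weeks plus 2 extra days.
Each full week contributes one Monday: 6 so far.
The 2 extra days are Tue, Wed — none qualify.
Total: 6 + 0 = 6.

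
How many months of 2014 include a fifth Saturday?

A month has five Saturdays exactly when Saturday falls within its first (length − 28) days.
Jan: 31 days, starts Wed → 5 of Wed, Thu, Fri
Feb: 28 days, starts Sat → 5 of (none)
Mar: 31 days, starts Sat → 5 of Sat, Sun, Mon ✓
Apr: 30 days, starts Tue → 5 of Tue, Wed
May: 31 days, starts Thu → 5 of Thu, Fri, Sat ✓
Jun: 30 days, starts Sun → 5 of Sun, Mon
Jul: 31 days, starts Tue → 5 of Tue, Wed, Thu
Aug: 31 days, starts Fri → 5 of Fri, Sat, Sun ✓
Sep: 30 days, starts Mon → 5 of Mon, Tue
Oct: 31 days, starts Wed → 5 of Wed, Thu, Fri
Nov: 30 days, starts Sat → 5 of Sat, Sun ✓
Dec: 31 days, starts Mon → 5 of Mon, Tue, Wed
Months with five Saturdays: Mar, May, Aug, Nov.

4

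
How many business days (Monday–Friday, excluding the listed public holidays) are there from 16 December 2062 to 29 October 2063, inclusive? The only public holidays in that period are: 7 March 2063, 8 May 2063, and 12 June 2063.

223 business days

16 December 2062 is a Saturday.
The range spans 318 days (inclusive of both endpoints).
318 = 7 × 45 + 3, so there are 45 full weeks plus 3 extra days.
Each full week contributes 5 weekdays (Mon–Fri): 45 × 5 = 225.
The 3 extra days are Saturday, Sunday, Monday — 1 of them qualifies.
Total: 225 + 1 = 226.
Holidays: 7 March 2063 (Wed); 8 May 2063 (Tue); 12 June 2063 (Tue).
All 3 holidays fall on weekdays, so subtract 3.
Business days: 226 − 3 = 223.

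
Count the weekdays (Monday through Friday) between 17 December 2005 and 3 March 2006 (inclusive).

55 weekdays

17 December 2005 is a Saturday.
That's 77 days from start to end, counting both.
77 = 7 × 11, so the span is exactly 11 full weeks.
Each full week contributes 5 weekdays (Mon–Fri): 11 × 5 = 55.
Total: 55.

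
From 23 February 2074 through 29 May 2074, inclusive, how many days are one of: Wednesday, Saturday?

27

23 February 2074 is a Friday.
That's 96 days from start to end, counting both.
96 = 7 × 13 + 5, so there are 13 full weeks plus 5 extra days.
Each full week contributes 2 days from the set (Wed, Sat): 13 × 2 = 26.
The 5 extra days are Fri, Sat, Sun, Mon, Tue — 1 of them qualifies.
Total: 26 + 1 = 27.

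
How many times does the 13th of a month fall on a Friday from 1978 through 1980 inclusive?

Friday-the-13ths by year:
1978: Jan, Oct
1979: Apr, Jul
1980: Jun

5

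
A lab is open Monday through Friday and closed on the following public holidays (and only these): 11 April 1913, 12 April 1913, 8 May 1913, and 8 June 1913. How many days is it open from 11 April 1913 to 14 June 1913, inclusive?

11 April 1913 is a Friday.
From 11 April 1913 to 14 June 1913 is 65 days inclusive.
65 = 7 × 9 + 2, so there are 9 full weeks plus 2 extra days.
Each full week contributes 5 weekdays (Mon–Fri): 9 × 5 = 45.
The 2 extra days are Fri, Sat — 1 of them qualifies.
Total: 45 + 1 = 46.
Holidays: 11 April 1913 (Fri); 12 April 1913 (Sat); 8 May 1913 (Thu); 8 June 1913 (Sun).
2 of the 4 holidays fall on weekdays; the rest are weekends and were already excluded.
Business days: 46 − 2 = 44.

44 business days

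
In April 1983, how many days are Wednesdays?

4

April 1, 1983 is a Friday.
The range spans 30 days (inclusive of both endpoints).
30 = 7 × 4 + 2, so there are 4 full weeks plus 2 extra days.
Each full week contributes one Wednesday: 4 so far.
The 2 extra days are Fri, Sat — none qualify.
Total: 4 + 0 = 4.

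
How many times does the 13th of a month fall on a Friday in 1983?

The 13th falls on a Friday when the month's 13th has weekday Fri.
Jan 13 is Thu; Feb 13 is Sun; Mar 13 is Sun; Apr 13 is Wed; May 13 is Fri ✓; Jun 13 is Mon; Jul 13 is Wed; Aug 13 is Sat; Sep 13 is Tue; Oct 13 is Thu; Nov 13 is Sun; Dec 13 is Tue.
Friday the 13ths: May.

1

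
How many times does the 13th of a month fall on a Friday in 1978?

The 13th falls on a Friday when the month's 13th has weekday Fri.
Jan 13 is Fri ✓; Feb 13 is Mon; Mar 13 is Mon; Apr 13 is Thu; May 13 is Sat; Jun 13 is Tue; Jul 13 is Thu; Aug 13 is Sun; Sep 13 is Wed; Oct 13 is Fri ✓; Nov 13 is Mon; Dec 13 is Wed.
Friday the 13ths: Jan, Oct.

2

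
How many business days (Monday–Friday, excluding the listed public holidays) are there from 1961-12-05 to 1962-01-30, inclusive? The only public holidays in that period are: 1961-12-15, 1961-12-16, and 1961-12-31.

40 business days

1961-12-05 is a Tuesday.
From 1961-12-05 to 1962-01-30 is 57 days inclusive.
57 = 7 × 8 + 1, so there are 8 full weeks plus 1 extra day.
Each full week contributes 5 weekdays (Mon–Fri): 8 × 5 = 40.
The 1 extra day is Tue — 1 of them qualifies.
Total: 40 + 1 = 41.
Holidays: 1961-12-15 (Fri); 1961-12-16 (Sat); 1961-12-31 (Sun).
1 of the 3 holidays fall on weekdays; the rest are weekends and were already excluded.
Business days: 41 − 1 = 40.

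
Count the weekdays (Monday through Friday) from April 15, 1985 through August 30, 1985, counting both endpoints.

April 15, 1985 is a Monday.
That's 138 days from start to end, counting both.
138 = 7 × 19 + 5, so there are 19 full weeks plus 5 extra days.
Each full week contributes 5 weekdays (Mon–Fri): 19 × 5 = 95.
The 5 extra days are Monday, Tuesday, Wednesday, Thursday, Friday — 5 of them qualify.
Total: 95 + 5 = 100.

100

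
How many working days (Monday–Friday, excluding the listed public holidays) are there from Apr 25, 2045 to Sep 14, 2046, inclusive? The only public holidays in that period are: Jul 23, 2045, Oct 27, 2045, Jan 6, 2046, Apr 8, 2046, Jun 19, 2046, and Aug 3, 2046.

361

Apr 25, 2045 is a Tuesday.
The range spans 508 days (inclusive of both endpoints).
508 = 7 × 72 + 4, so there are 72 full weeks plus 4 extra days.
Each full week contributes 5 weekdays (Mon–Fri): 72 × 5 = 360.
The 4 extra days are Tuesday, Wednesday, Thursday, Friday — 4 of them qualify.
Total: 360 + 4 = 364.
Holidays: Jul 23, 2045 (Sun); Oct 27, 2045 (Fri); Jan 6, 2046 (Sat); Apr 8, 2046 (Sun); Jun 19, 2046 (Tue); Aug 3, 2046 (Fri).
3 of the 6 holidays fall on weekdays; the rest are weekends and were already excluded.
Business days: 364 − 3 = 361.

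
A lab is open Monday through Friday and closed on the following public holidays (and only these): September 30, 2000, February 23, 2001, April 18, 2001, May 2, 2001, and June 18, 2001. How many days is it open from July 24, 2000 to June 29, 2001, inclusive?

241 business days

July 24, 2000 is a Monday.
From July 24, 2000 to June 29, 2001 is 341 days inclusive.
341 = 7 × 48 + 5, so there are 48 full weeks plus 5 extra days.
Each full week contributes 5 weekdays (Mon–Fri): 48 × 5 = 240.
The 5 extra days are Mon, Tue, Wed, Thu, Fri — 5 of them qualify.
Total: 240 + 5 = 245.
Holidays: September 30, 2000 (Sat); February 23, 2001 (Fri); April 18, 2001 (Wed); May 2, 2001 (Wed); June 18, 2001 (Mon).
4 of the 5 holidays fall on weekdays; the rest are weekends and were already excluded.
Business days: 245 − 4 = 241.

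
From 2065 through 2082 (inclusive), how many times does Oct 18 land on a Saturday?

Day of week of October 18 in each year:
2065: Sun, 2066: Mon, 2067: Tue, 2068: Thu, 2069: Fri, 2070: Sat ✓, 2071: Sun, 2072: Tue, 2073: Wed, 2074: Thu, 2075: Fri, 2076: Sun, 2077: Mon, 2078: Tue, 2079: Wed, 2080: Fri, 2081: Sat ✓, 2082: Sun
Saturdays: 2070, 2081.

2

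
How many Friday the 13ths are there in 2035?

The 13th falls on a Friday when the month's 13th has weekday Fri.
Jan 13 is Sat; Feb 13 is Tue; Mar 13 is Tue; Apr 13 is Fri ✓; May 13 is Sun; Jun 13 is Wed; Jul 13 is Fri ✓; Aug 13 is Mon; Sep 13 is Thu; Oct 13 is Sat; Nov 13 is Tue; Dec 13 is Thu.
Friday the 13ths: Apr, Jul.

2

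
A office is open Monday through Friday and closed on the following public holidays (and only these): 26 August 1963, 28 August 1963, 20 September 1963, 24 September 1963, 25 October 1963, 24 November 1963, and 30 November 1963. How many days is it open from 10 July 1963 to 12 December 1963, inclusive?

10 July 1963 is a Wednesday.
The range spans 156 days (inclusive of both endpoints).
156 = 7 × 22 + 2, so there are 22 full weeks plus 2 extra days.
Each full week contributes 5 weekdays (Mon–Fri): 22 × 5 = 110.
The 2 extra days are Wednesday, Thursday — 2 of them qualify.
Total: 110 + 2 = 112.
Holidays: 26 August 1963 (Mon); 28 August 1963 (Wed); 20 September 1963 (Fri); 24 September 1963 (Tue); 25 October 1963 (Fri); 24 November 1963 (Sun); 30 November 1963 (Sat).
5 of the 7 holidays fall on weekdays; the rest are weekends and were already excluded.
Business days: 112 − 5 = 107.

107 working days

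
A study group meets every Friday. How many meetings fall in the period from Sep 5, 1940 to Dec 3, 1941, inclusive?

65

Sep 5, 1940 is a Thursday.
From Sep 5, 1940 to Dec 3, 1941 is 455 days inclusive.
455 = 7 × 65, so the span is exactly 65 full weeks.
Each full week contributes one Friday: 65 so far.
Total: 65.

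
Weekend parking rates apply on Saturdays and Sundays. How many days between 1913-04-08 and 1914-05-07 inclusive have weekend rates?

112

1913-04-08 is a Tuesday.
From 1913-04-08 to 1914-05-07 is 395 days inclusive.
395 = 7 × 56 + 3, so there are 56 full weeks plus 3 extra days.
Each full week contributes 2 weekend days (Sat, Sun): 56 × 2 = 112.
The 3 extra days are Tuesday, Wednesday, Thursday — none qualify.
Total: 112 + 0 = 112.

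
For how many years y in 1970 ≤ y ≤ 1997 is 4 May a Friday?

4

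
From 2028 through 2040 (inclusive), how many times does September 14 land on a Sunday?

Day of week of September 14 in each year:
2028: Thu, 2029: Fri, 2030: Sat, 2031: Sun ✓, 2032: Tue, 2033: Wed, 2034: Thu, 2035: Fri, 2036: Sun ✓, 2037: Mon, 2038: Tue, 2039: Wed, 2040: Fri
Sundays: 2031, 2036.

2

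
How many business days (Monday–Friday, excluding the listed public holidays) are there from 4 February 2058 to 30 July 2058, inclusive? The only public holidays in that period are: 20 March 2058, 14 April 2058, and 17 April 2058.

4 February 2058 is a Monday.
From 4 February 2058 to 30 July 2058 is 177 days inclusive.
177 = 7 × 25 + 2, so there are 25 full weeks plus 2 extra days.
Each full week contributes 5 weekdays (Mon–Fri): 25 × 5 = 125.
The 2 extra days are Monday, Tuesday — 2 of them qualify.
Total: 125 + 2 = 127.
Holidays: 20 March 2058 (Wed); 14 April 2058 (Sun); 17 April 2058 (Wed).
2 of the 3 holidays fall on weekdays; the rest are weekends and were already excluded.
Business days: 127 − 2 = 125.

125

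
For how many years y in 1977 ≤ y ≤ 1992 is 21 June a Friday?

2

Day of week of June 21 in each year:
1977: Tue, 1978: Wed, 1979: Thu, 1980: Sat, 1981: Sun, 1982: Mon, 1983: Tue, 1984: Thu, 1985: Fri ✓, 1986: Sat, 1987: Sun, 1988: Tue, 1989: Wed, 1990: Thu, 1991: Fri ✓, 1992: Sun
Fridays: 1985, 1991.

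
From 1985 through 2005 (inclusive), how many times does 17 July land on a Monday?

Day of week of July 17 in each year:
1985: Wed, 1986: Thu, 1987: Fri, 1988: Sun, 1989: Mon ✓, 1990: Tue, 1991: Wed, 1992: Fri, 1993: Sat, 1994: Sun, 1995: Mon ✓, 1996: Wed, 1997: Thu, 1998: Fri, 1999: Sat, 2000: Mon ✓, 2001: Tue, 2002: Wed, 2003: Thu, 2004: Sat, 2005: Sun
Mondays: 1989, 1995, 2000.

3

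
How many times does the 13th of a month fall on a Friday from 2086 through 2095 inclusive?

16

Friday-the-13ths by year:
2086: Sep, Dec
2087: Jun
2088: Feb, Aug
2089: May
2090: Jan, Oct
2091: Apr, Jul
2092: Jun
2093: Feb, Mar, Nov
2094: Aug
2095: May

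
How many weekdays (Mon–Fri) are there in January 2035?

January 1, 2035 is a Monday.
That's 31 days from start to end, counting both.
31 = 7 × 4 + 3, so there are 4 full weeks plus 3 extra days.
Each full week contributes 5 weekdays (Mon–Fri): 4 × 5 = 20.
The 3 extra days are Monday, Tuesday, Wednesday — 3 of them qualify.
Total: 20 + 3 = 23.

23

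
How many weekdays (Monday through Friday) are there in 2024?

262

1 January 2024 is a Monday.
The range spans 366 days (inclusive of both endpoints).
366 = 7 × 52 + 2, so there are 52 full weeks plus 2 extra days.
Each full week contributes 5 weekdays (Mon–Fri): 52 × 5 = 260.
The 2 extra days are Monday, Tuesday — 2 of them qualify.
Total: 260 + 2 = 262.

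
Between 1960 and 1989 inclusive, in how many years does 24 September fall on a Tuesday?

4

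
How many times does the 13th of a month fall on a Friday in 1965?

1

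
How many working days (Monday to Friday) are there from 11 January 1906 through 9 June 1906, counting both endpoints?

107 weekdays

11 January 1906 is a Thursday.
From 11 January 1906 to 9 June 1906 is 150 days inclusive.
150 = 7 × 21 + 3, so there are 21 full weeks plus 3 extra days.
Each full week contributes 5 weekdays (Mon–Fri): 21 × 5 = 105.
The 3 extra days are Thursday, Friday, Saturday — 2 of them qualify.
Total: 105 + 2 = 107.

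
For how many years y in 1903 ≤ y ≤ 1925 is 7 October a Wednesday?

Day of week of October 7 in each year:
1903: Wed ✓, 1904: Fri, 1905: Sat, 1906: Sun, 1907: Mon, 1908: Wed ✓, 1909: Thu, 1910: Fri, 1911: Sat, 1912: Mon, 1913: Tue, 1914: Wed ✓, 1915: Thu, 1916: Sat, 1917: Sun, 1918: Mon, 1919: Tue, 1920: Thu, 1921: Fri, 1922: Sat, 1923: Sun, 1924: Tue, 1925: Wed ✓
Wednesdays: 1903, 1908, 1914, 1925.

4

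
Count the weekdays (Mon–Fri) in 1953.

261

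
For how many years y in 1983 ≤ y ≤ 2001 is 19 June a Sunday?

3

Day of week of June 19 in each year:
1983: Sun ✓, 1984: Tue, 1985: Wed, 1986: Thu, 1987: Fri, 1988: Sun ✓, 1989: Mon, 1990: Tue, 1991: Wed, 1992: Fri, 1993: Sat, 1994: Sun ✓, 1995: Mon, 1996: Wed, 1997: Thu, 1998: Fri, 1999: Sat, 2000: Mon, 2001: Tue
Sundays: 1983, 1988, 1994.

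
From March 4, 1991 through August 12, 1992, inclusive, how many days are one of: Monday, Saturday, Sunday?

March 4, 1991 is a Monday.
That's 528 days from start to end, counting both.
528 = 7 × 75 + 3, so there are 75 full weeks plus 3 extra days.
Each full week contributes 3 days from the set (Mon, Sat, Sun): 75 × 3 = 225.
The 3 extra days are Monday, Tuesday, Wednesday — 1 of them qualifies.
Total: 225 + 1 = 226.

226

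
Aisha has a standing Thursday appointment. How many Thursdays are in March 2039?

5

Mar 1, 2039 is a Tuesday.
The range spans 31 days (inclusive of both endpoints).
31 = 7 × 4 + 3, so there are 4 full weeks plus 3 extra days.
Each full week contributes one Thursday: 4 so far.
The 3 extra days are Tuesday, Wednesday, Thursday — 1 of them qualifies.
Total: 4 + 1 = 5.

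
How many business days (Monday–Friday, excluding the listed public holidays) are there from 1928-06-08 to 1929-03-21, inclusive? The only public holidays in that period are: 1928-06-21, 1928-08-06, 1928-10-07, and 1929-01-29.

1928-06-08 is a Friday.
From 1928-06-08 to 1929-03-21 is 287 days inclusive.
287 = 7 × 41, so the span is exactly 41 full weeks.
Each full week contributes 5 weekdays (Mon–Fri): 41 × 5 = 205.
Total: 205.
Holidays: 1928-06-21 (Thu); 1928-08-06 (Mon); 1928-10-07 (Sun); 1929-01-29 (Tue).
3 of the 4 holidays fall on weekdays; the rest are weekends and were already excluded.
Business days: 205 − 3 = 202.

202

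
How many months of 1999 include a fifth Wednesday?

4

A month has five Wednesdays exactly when Wednesday falls within its first (length − 28) days.
Jan: 31 days, starts Fri → 5 of Fri, Sat, Sun
Feb: 28 days, starts Mon → 5 of (none)
Mar: 31 days, starts Mon → 5 of Mon, Tue, Wed ✓
Apr: 30 days, starts Thu → 5 of Thu, Fri
May: 31 days, starts Sat → 5 of Sat, Sun, Mon
Jun: 30 days, starts Tue → 5 of Tue, Wed ✓
Jul: 31 days, starts Thu → 5 of Thu, Fri, Sat
Aug: 31 days, starts Sun → 5 of Sun, Mon, Tue
Sep: 30 days, starts Wed → 5 of Wed, Thu ✓
Oct: 31 days, starts Fri → 5 of Fri, Sat, Sun
Nov: 30 days, starts Mon → 5 of Mon, Tue
Dec: 31 days, starts Wed → 5 of Wed, Thu, Fri ✓
Months with five Wednesdays: Mar, Jun, Sep, Dec.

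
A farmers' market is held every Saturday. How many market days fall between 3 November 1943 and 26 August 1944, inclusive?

43

3 November 1943 is a Wednesday.
From 3 November 1943 to 26 August 1944 is 298 days inclusive.
298 = 7 × 42 + 4, so there are 42 full weeks plus 4 extra days.
Each full week contributes one Saturday: 42 so far.
The 4 extra days are Wednesday, Thursday, Friday, Saturday — 1 of them qualifies.
Total: 42 + 1 = 43.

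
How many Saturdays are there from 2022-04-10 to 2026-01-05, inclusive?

195

2022-04-10 is a Sunday.
From 2022-04-10 to 2026-01-05 is 1367 days inclusive.
1367 = 7 × 195 + 2, so there are 195 full weeks plus 2 extra days.
Each full week contributes one Saturday: 195 so far.
The 2 extra days are Sunday, Monday — none qualify.
Total: 195 + 0 = 195.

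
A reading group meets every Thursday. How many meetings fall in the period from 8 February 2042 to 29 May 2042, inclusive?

16 Thursdays

8 February 2042 is a Saturday.
That's 111 days from start to end, counting both.
111 = 7 × 15 + 6, so there are 15 full weeks plus 6 extra days.
Each full week contributes one Thursday: 15 so far.
The 6 extra days are Saturday, Sunday, Monday, Tuesday, Wednesday, Thursday — 1 of them qualifies.
Total: 15 + 1 = 16.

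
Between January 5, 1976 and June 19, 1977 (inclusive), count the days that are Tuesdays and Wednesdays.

January 5, 1976 is a Monday.
That's 532 days from start to end, counting both.
532 = 7 × 76, so the span is exactly 76 full weeks.
Each full week contributes 2 days from the set (Tue, Wed): 76 × 2 = 152.
Total: 152.

152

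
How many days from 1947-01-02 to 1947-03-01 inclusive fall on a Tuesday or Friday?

17

1947-01-02 is a Thursday.
The range spans 59 days (inclusive of both endpoints).
59 = 7 × 8 + 3, so there are 8 full weeks plus 3 extra days.
Each full week contributes 2 days from the set (Tue, Fri): 8 × 2 = 16.
The 3 extra days are Thu, Fri, Sat — 1 of them qualifies.
Total: 16 + 1 = 17.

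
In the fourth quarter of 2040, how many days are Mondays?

14

2040-10-01 is a Monday.
That's 92 days from start to end, counting both.
92 = 7 × 13 + 1, so there are 13 full weeks plus 1 extra day.
Each full week contributes one Monday: 13 so far.
The 1 extra day is Mon — 1 of them qualifies.
Total: 13 + 1 = 14.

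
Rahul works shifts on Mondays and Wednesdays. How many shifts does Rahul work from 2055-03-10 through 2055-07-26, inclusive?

2055-03-10 is a Wednesday.
That's 139 days from start to end, counting both.
139 = 7 × 19 + 6, so there are 19 full weeks plus 6 extra days.
Each full week contributes 2 days from the set (Mon, Wed): 19 × 2 = 38.
The 6 extra days are Wednesday, Thursday, Friday, Saturday, Sunday, Monday — 2 of them qualify.
Total: 38 + 2 = 40.

40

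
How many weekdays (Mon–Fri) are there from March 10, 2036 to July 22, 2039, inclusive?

880

March 10, 2036 is a Monday.
From March 10, 2036 to July 22, 2039 is 1230 days inclusive.
1230 = 7 × 175 + 5, so there are 175 full weeks plus 5 extra days.
Each full week contributes 5 weekdays (Mon–Fri): 175 × 5 = 875.
The 5 extra days are Monday, Tuesday, Wednesday, Thursday, Friday — 5 of them qualify.
Total: 875 + 5 = 880.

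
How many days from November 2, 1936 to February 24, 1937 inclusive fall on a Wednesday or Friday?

33

November 2, 1936 is a Monday.
From November 2, 1936 to February 24, 1937 is 115 days inclusive.
115 = 7 × 16 + 3, so there are 16 full weeks plus 3 extra days.
Each full week contributes 2 days from the set (Wed, Fri): 16 × 2 = 32.
The 3 extra days are Mon, Tue, Wed — 1 of them qualifies.
Total: 32 + 1 = 33.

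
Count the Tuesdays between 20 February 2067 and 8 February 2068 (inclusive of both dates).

51

20 February 2067 is a Sunday.
From 20 February 2067 to 8 February 2068 is 354 days inclusive.
354 = 7 × 50 + 4, so there are 50 full weeks plus 4 extra days.
Each full week contributes one Tuesday: 50 so far.
The 4 extra days are Sun, Mon, Tue, Wed — 1 of them qualifies.
Total: 50 + 1 = 51.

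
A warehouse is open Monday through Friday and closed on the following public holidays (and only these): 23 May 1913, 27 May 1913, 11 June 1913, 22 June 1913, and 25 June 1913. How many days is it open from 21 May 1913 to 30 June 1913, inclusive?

21 May 1913 is a Wednesday.
From 21 May 1913 to 30 June 1913 is 41 days inclusive.
41 = 7 × 5 + 6, so there are 5 full weeks plus 6 extra days.
Each full week contributes 5 weekdays (Mon–Fri): 5 × 5 = 25.
The 6 extra days are Wed, Thu, Fri, Sat, Sun, Mon — 4 of them qualify.
Total: 25 + 4 = 29.
Holidays: 23 May 1913 (Fri); 27 May 1913 (Tue); 11 June 1913 (Wed); 22 June 1913 (Sun); 25 June 1913 (Wed).
4 of the 5 holidays fall on weekdays; the rest are weekends and were already excluded.
Business days: 29 − 4 = 25.

25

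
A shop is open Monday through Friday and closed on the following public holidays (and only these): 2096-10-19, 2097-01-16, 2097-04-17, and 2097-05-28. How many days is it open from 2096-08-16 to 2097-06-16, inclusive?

2096-08-16 is a Thursday.
From 2096-08-16 to 2097-06-16 is 305 days inclusive.
305 = 7 × 43 + 4, so there are 43 full weeks plus 4 extra days.
Each full week contributes 5 weekdays (Mon–Fri): 43 × 5 = 215.
The 4 extra days are Thursday, Friday, Saturday, Sunday — 2 of them qualify.
Total: 215 + 2 = 217.
Holidays: 2096-10-19 (Fri); 2097-01-16 (Wed); 2097-04-17 (Wed); 2097-05-28 (Tue).
All 4 holidays fall on weekdays, so subtract 4.
Business days: 217 − 4 = 213.

213 working days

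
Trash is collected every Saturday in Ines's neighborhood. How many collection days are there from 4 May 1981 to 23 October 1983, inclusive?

129 Saturdays

4 May 1981 is a Monday.
From 4 May 1981 to 23 October 1983 is 903 days inclusive.
903 = 7 × 129, so the span is exactly 129 full weeks.
Each full week contributes one Saturday: 129 so far.
Total: 129.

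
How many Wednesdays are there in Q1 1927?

13

1 January 1927 is a Saturday.
From 1 January 1927 to 31 March 1927 is 90 days inclusive.
90 = 7 × 12 + 6, so there are 12 full weeks plus 6 extra days.
Each full week contributes one Wednesday: 12 so far.
The 6 extra days are Sat, Sun, Mon, Tue, Wed, Thu — 1 of them qualifies.
Total: 12 + 1 = 13.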